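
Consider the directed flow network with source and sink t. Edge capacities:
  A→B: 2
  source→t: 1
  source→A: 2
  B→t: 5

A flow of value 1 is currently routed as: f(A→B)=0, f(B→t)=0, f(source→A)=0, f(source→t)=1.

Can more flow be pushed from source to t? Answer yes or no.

Yes

Residual path source→A→B→t has bottleneck 2 > 0.
Pushing 2 along it raises the flow to 3, so the given flow is not maximum.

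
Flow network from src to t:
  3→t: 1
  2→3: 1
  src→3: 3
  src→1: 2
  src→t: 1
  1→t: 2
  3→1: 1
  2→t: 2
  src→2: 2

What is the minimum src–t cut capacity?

Max flow = 6 (via 4 augmenting paths).
In the residual at optimum, the set reachable from src is {1, 3, src}.
Cut edges: src→2 (cap 2), src→t (cap 1), 3→t (cap 1), 1→t (cap 2). Sum = 6.

6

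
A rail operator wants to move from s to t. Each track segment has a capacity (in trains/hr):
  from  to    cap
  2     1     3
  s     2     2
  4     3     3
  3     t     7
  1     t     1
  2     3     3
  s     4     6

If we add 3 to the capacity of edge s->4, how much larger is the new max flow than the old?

Original max flow = 5.
Edge s->4 does not cross the min cut (source side {4, s}), so extra capacity there cannot help.
New max flow = 5. Increase = 0.

0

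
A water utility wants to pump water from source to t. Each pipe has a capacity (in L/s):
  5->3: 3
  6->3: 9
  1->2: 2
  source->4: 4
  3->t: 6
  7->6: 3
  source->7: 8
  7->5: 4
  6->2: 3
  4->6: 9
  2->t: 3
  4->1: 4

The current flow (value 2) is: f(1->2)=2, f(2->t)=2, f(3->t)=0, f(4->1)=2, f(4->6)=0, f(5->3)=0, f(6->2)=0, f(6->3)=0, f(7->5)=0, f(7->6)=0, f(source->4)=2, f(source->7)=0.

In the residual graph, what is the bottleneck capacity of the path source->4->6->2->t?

1

Residual capacities along the path: source->4: 2, 4->6: 9, 6->2: 3, 2->t: 1.
Minimum is 1.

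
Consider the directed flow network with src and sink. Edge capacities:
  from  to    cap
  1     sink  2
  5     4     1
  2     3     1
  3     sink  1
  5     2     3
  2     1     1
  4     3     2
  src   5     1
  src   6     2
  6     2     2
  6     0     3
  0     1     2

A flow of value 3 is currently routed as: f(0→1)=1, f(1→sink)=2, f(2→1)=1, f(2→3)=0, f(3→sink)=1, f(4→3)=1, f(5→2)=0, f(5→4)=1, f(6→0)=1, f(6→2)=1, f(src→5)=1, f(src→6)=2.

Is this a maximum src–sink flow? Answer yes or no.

Yes

Residual reachable from src: {src}; sink is not reachable.
Saturated cut: src→5, src→6 with total capacity 3 = current flow value. Flow is maximum.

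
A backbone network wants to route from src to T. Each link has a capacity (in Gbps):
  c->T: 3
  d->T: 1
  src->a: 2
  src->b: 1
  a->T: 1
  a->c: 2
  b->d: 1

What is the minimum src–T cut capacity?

3

Max flow = 3 (via 3 augmenting paths).
In the residual at optimum, the set reachable from src is {src}.
Cut edges: src->b (cap 1), src->a (cap 2). Sum = 3.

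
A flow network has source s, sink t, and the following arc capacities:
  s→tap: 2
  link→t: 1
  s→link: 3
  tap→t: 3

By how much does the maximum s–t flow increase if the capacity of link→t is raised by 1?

1

Original max flow = 3.
After raising cap(link→t), augmenting paths through that edge carry 1 more unit.
New max flow = 4. Increase = 1.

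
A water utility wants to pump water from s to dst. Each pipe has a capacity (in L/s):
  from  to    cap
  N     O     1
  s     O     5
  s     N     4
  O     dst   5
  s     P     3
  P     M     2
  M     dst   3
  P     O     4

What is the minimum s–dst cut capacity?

7

Max flow = 7 (via 2 augmenting paths).
In the residual at optimum, the set reachable from s is {N, O, P, s}.
Cut edges: P→M (cap 2), O→dst (cap 5). Sum = 7.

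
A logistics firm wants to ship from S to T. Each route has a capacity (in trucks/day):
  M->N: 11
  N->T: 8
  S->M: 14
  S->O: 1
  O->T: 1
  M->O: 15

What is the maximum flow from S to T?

Augment S->O->T: bottleneck 1. Total 1.
Augment S->M->N->T: bottleneck 8. Total 9.
No augmenting path remains in the residual graph.

9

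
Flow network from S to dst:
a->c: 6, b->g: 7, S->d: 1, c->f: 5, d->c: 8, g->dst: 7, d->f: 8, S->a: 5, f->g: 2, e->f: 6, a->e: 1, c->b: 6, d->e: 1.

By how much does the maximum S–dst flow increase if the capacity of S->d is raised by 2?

1

Original max flow = 6.
After raising cap(S->d), augmenting paths through that edge carry 1 more unit.
New max flow = 7. Increase = 1.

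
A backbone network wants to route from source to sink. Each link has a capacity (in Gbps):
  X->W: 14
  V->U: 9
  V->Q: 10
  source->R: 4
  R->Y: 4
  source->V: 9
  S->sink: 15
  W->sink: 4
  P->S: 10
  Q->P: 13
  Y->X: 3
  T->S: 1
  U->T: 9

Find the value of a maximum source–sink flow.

12

Augment source->V->U->T->S->sink: bottleneck 1. Total 1.
Augment source->V->Q->P->S->sink: bottleneck 8. Total 9.
Augment source->R->Y->X->W->sink: bottleneck 3. Total 12.
No augmenting path remains in the residual graph.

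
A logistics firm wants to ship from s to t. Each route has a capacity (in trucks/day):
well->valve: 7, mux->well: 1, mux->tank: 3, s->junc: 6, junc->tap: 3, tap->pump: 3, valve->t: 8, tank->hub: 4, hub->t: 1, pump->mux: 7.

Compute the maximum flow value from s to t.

2

Augment s->junc->tap->pump->mux->tank->hub->t: bottleneck 1. Total 1.
Augment s->junc->tap->pump->mux->well->valve->t: bottleneck 1. Total 2.
No augmenting path remains in the residual graph.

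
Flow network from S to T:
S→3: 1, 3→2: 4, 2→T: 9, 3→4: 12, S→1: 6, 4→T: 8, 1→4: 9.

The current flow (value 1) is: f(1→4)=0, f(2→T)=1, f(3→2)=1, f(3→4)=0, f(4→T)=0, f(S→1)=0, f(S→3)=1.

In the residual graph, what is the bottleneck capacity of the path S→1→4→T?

Residual capacities along the path: S→1: 6, 1→4: 9, 4→T: 8.
Minimum is 6.

6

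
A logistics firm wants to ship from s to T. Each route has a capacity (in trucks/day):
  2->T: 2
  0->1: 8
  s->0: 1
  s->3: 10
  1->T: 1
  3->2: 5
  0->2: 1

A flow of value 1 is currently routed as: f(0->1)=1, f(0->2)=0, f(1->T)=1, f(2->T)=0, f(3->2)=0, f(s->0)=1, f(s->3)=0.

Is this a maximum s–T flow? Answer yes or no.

No

Residual path s->3->2->T has bottleneck 2 > 0.
Pushing 2 along it raises the flow to 3, so the given flow is not maximum.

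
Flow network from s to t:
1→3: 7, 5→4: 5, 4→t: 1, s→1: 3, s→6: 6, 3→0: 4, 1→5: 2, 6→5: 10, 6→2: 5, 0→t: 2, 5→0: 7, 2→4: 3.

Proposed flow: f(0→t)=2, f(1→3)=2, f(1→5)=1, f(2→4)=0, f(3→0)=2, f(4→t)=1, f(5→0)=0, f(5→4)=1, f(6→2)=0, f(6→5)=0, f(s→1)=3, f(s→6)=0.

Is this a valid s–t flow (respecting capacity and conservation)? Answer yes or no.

Every edge has 0 ≤ f(e) ≤ cap(e).
At each intermediate node, inflow equals outflow.

Yes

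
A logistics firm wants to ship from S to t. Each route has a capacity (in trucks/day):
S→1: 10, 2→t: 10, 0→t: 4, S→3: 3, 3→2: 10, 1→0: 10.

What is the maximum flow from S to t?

Augment S→3→2→t: bottleneck 3. Total 3.
Augment S→1→0→t: bottleneck 4. Total 7.
No augmenting path remains in the residual graph.

7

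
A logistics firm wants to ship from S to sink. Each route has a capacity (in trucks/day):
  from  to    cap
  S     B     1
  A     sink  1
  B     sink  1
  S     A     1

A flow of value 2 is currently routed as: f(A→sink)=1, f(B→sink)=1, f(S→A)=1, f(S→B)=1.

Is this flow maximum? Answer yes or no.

Yes

Residual reachable from S: {S}; sink is not reachable.
Saturated cut: S→A, S→B with total capacity 2 = current flow value. Flow is maximum.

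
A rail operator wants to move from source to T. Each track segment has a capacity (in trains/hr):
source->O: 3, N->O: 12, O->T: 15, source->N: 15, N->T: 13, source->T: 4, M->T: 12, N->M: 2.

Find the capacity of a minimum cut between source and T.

Max flow = 22 (via 4 augmenting paths).
In the residual at optimum, the set reachable from source is {source}.
Cut edges: source->N (cap 15), source->O (cap 3), source->T (cap 4). Sum = 22.

22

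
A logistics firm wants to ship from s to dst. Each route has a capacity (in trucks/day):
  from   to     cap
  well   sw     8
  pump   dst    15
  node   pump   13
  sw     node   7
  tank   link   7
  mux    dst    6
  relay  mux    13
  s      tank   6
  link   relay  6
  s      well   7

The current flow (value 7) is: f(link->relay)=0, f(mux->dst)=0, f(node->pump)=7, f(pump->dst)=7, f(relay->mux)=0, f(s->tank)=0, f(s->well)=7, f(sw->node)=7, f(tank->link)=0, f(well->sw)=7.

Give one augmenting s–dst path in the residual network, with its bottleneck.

s->tank->link->relay->mux->dst, bottleneck 6

Residual along s->tank->link->relay->mux->dst: s->tank: 6, tank->link: 7, link->relay: 6, relay->mux: 13, mux->dst: 6.
Bottleneck = min = 6.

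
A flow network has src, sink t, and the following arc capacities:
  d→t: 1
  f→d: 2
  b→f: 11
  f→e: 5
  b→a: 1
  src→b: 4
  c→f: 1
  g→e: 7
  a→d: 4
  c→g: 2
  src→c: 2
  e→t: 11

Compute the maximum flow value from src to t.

6

Augment src→c→g→e→t: bottleneck 2. Total 2.
Augment src→b→f→e→t: bottleneck 4. Total 6.
No augmenting path remains in the residual graph.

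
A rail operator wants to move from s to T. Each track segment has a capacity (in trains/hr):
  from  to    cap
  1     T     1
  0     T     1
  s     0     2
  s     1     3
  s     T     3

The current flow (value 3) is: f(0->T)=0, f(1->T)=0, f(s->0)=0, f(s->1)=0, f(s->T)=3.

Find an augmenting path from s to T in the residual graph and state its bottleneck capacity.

s->0->T, bottleneck 1

Residual along s->0->T: s->0: 2, 0->T: 1.
Bottleneck = min = 1.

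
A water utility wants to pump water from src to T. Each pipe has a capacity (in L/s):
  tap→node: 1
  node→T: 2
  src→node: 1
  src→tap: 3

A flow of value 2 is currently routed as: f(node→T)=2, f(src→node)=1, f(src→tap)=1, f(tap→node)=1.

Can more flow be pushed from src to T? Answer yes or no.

No

Residual reachable from src: {src, tap}; T is not reachable.
Saturated cut: src→node, tap→node with total capacity 2 = current flow value. Flow is maximum.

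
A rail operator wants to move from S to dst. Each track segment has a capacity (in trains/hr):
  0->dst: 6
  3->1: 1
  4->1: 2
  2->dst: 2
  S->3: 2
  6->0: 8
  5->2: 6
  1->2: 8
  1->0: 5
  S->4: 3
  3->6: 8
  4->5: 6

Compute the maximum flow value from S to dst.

Augment S->3->6->0->dst: bottleneck 2. Total 2.
Augment S->4->1->0->dst: bottleneck 2. Total 4.
Augment S->4->5->2->dst: bottleneck 1. Total 5.
No augmenting path remains in the residual graph.

5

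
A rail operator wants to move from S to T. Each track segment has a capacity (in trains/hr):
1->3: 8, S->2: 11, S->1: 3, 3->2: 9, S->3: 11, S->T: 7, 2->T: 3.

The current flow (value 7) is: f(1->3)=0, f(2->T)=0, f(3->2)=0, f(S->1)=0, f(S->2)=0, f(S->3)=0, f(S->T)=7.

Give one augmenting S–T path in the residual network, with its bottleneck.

Residual along S->2->T: S->2: 11, 2->T: 3.
Bottleneck = min = 3.

S->2->T, bottleneck 3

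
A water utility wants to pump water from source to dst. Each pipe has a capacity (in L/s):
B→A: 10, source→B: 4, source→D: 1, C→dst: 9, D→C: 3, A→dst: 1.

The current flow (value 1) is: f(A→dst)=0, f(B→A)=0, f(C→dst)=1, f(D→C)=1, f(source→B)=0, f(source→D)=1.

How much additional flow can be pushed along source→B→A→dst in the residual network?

1

Residual capacities along the path: source→B: 4, B→A: 10, A→dst: 1.
Minimum is 1.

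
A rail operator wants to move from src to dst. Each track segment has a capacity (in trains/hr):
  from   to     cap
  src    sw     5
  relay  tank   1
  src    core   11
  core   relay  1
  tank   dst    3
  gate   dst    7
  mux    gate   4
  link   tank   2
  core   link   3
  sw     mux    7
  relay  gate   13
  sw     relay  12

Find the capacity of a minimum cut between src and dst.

Max flow = 8 (via 3 augmenting paths).
In the residual at optimum, the set reachable from src is {core, link, src}.
Cut edges: src→sw (cap 5), core→relay (cap 1), link→tank (cap 2). Sum = 8.

8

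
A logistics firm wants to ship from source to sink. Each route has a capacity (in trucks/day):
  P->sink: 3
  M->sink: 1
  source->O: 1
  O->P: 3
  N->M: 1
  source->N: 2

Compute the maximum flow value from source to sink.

2

Augment source->O->P->sink: bottleneck 1. Total 1.
Augment source->N->M->sink: bottleneck 1. Total 2.
No augmenting path remains in the residual graph.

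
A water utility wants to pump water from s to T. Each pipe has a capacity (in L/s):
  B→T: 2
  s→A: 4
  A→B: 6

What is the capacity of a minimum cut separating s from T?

2

Max flow = 2 (via 1 augmenting path).
In the residual at optimum, the set reachable from s is {A, B, s}.
Cut edges: B→T (cap 2). Sum = 2.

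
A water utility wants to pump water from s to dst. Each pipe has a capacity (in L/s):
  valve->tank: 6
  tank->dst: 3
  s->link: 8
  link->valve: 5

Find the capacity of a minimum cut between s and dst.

Max flow = 3 (via 1 augmenting path).
In the residual at optimum, the set reachable from s is {link, s, tank, valve}.
Cut edges: tank->dst (cap 3). Sum = 3.

3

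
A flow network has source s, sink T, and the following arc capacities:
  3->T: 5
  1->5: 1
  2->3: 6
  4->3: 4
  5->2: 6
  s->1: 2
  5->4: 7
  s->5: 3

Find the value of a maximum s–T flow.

4

Augment s->5->4->3->T: bottleneck 3. Total 3.
Augment s->1->5->4->3->T: bottleneck 1. Total 4.
No augmenting path remains in the residual graph.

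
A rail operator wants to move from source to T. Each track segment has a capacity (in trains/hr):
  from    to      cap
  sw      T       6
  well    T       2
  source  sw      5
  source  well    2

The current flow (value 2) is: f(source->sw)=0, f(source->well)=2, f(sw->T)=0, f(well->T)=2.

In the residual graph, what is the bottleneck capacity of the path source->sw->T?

5

Residual capacities along the path: source->sw: 5, sw->T: 6.
Minimum is 5.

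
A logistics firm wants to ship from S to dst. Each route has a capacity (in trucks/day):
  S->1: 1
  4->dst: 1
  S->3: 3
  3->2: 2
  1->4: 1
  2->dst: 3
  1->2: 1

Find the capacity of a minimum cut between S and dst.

Max flow = 3 (via 2 augmenting paths).
In the residual at optimum, the set reachable from S is {3, S}.
Cut edges: S->1 (cap 1), 3->2 (cap 2). Sum = 3.

3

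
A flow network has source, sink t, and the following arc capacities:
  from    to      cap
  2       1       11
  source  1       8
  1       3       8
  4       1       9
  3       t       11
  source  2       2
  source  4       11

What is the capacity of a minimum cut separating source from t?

Max flow = 8 (via 1 augmenting path).
In the residual at optimum, the set reachable from source is {1, 2, 4, source}.
Cut edges: 1→3 (cap 8). Sum = 8.

8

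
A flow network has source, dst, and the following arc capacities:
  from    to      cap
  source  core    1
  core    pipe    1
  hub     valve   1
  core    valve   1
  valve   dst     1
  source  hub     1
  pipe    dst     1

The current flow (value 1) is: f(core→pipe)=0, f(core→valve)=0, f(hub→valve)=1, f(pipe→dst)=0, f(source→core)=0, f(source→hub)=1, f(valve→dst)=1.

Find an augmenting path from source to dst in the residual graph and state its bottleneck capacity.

source→core→pipe→dst, bottleneck 1

Residual along source→core→pipe→dst: source→core: 1, core→pipe: 1, pipe→dst: 1.
Bottleneck = min = 1.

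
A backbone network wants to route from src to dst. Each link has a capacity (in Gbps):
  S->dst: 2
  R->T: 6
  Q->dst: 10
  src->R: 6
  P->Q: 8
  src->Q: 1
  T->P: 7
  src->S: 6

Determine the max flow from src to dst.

Augment src->S->dst: bottleneck 2. Total 2.
Augment src->Q->dst: bottleneck 1. Total 3.
Augment src->R->T->P->Q->dst: bottleneck 6. Total 9.
No augmenting path remains in the residual graph.

9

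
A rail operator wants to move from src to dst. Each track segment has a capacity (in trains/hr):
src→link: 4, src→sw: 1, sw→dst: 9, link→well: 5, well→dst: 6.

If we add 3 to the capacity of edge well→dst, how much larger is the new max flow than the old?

Original max flow = 5.
Edge well→dst does not cross the min cut (source side {src}), so extra capacity there cannot help.
New max flow = 5. Increase = 0.

0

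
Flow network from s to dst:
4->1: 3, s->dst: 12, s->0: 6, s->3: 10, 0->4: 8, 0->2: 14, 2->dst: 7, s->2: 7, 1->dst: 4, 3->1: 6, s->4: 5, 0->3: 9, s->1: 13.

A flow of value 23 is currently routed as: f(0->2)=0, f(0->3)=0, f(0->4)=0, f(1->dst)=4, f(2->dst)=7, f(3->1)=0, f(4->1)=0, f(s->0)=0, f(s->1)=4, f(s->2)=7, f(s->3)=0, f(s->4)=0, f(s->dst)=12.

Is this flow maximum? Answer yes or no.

Yes

Residual reachable from s: {0, 1, 2, 3, 4, s}; dst is not reachable.
Saturated cut: s->dst, 1->dst, 2->dst with total capacity 23 = current flow value. Flow is maximum.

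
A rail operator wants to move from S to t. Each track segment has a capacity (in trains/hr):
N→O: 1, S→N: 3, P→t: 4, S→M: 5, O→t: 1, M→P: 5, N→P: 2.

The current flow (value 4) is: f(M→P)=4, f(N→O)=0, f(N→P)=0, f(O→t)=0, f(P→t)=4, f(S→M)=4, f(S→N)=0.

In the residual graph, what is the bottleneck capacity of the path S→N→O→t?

Residual capacities along the path: S→N: 3, N→O: 1, O→t: 1.
Minimum is 1.

1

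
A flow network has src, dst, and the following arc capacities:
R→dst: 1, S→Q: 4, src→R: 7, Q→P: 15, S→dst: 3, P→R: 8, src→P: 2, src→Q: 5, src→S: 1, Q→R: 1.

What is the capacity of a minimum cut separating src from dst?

Max flow = 2 (via 2 augmenting paths).
In the residual at optimum, the set reachable from src is {P, Q, R, src}.
Cut edges: src→S (cap 1), R→dst (cap 1). Sum = 2.

2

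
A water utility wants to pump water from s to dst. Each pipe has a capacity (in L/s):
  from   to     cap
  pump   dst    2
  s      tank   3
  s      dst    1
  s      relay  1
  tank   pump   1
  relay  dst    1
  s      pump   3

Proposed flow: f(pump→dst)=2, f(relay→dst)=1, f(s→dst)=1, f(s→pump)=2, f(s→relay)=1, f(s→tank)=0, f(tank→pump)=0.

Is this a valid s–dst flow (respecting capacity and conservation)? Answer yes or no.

Every edge has 0 ≤ f(e) ≤ cap(e).
At each intermediate node, inflow equals outflow.

Yes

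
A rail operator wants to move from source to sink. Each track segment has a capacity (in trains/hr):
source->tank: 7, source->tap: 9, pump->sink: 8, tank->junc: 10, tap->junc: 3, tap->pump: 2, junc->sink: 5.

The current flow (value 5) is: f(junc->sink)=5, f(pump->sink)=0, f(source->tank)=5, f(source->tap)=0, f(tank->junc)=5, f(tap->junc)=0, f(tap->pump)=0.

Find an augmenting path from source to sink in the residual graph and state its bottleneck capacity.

Residual along source->tap->pump->sink: source->tap: 9, tap->pump: 2, pump->sink: 8.
Bottleneck = min = 2.

source->tap->pump->sink, bottleneck 2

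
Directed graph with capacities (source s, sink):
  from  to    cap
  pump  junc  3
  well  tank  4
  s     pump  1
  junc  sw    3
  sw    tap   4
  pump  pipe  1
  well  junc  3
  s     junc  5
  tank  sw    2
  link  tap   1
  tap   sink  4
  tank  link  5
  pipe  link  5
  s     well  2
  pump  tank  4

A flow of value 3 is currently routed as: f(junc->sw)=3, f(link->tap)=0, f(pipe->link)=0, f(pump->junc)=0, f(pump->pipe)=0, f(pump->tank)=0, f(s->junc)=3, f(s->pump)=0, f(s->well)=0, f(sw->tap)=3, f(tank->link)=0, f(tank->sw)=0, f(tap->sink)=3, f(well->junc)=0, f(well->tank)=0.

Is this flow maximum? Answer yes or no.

No

Residual path s->pump->pipe->link->tap->sink has bottleneck 1 > 0.
Pushing 1 along it raises the flow to 4, so the given flow is not maximum.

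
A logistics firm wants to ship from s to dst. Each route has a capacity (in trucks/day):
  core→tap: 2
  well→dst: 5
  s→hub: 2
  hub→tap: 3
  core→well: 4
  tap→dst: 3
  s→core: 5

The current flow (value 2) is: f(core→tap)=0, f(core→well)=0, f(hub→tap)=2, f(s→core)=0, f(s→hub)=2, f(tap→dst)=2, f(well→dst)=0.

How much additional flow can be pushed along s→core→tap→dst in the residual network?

Residual capacities along the path: s→core: 5, core→tap: 2, tap→dst: 1.
Minimum is 1.

1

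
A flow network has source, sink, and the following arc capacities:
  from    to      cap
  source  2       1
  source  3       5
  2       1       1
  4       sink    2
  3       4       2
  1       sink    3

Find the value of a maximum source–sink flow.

3

Augment source→3→4→sink: bottleneck 2. Total 2.
Augment source→2→1→sink: bottleneck 1. Total 3.
No augmenting path remains in the residual graph.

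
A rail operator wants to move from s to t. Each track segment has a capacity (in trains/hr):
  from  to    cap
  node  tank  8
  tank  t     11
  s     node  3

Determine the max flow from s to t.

Augment s->node->tank->t: bottleneck 3. Total 3.
No augmenting path remains in the residual graph.

3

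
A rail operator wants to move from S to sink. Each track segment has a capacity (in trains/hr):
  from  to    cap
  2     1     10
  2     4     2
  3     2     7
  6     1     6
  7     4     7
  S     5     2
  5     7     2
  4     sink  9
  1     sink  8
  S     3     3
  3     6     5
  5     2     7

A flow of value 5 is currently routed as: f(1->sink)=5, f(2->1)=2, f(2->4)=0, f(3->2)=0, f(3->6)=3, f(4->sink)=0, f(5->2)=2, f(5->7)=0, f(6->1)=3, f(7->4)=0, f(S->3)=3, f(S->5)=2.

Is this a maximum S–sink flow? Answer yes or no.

Residual reachable from S: {S}; sink is not reachable.
Saturated cut: S->3, S->5 with total capacity 5 = current flow value. Flow is maximum.

Yes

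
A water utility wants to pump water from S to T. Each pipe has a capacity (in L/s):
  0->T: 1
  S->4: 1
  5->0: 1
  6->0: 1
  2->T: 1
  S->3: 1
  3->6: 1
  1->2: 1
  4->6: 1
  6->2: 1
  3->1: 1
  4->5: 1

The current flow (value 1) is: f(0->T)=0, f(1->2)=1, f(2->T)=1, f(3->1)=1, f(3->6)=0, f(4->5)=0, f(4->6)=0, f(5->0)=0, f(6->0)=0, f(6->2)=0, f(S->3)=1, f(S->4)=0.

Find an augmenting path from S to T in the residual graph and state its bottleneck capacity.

Residual along S->4->6->0->T: S->4: 1, 4->6: 1, 6->0: 1, 0->T: 1.
Bottleneck = min = 1.

S->4->6->0->T, bottleneck 1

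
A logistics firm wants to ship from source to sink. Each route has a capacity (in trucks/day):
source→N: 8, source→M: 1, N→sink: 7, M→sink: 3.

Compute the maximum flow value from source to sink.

Augment source→M→sink: bottleneck 1. Total 1.
Augment source→N→sink: bottleneck 7. Total 8.
No augmenting path remains in the residual graph.

8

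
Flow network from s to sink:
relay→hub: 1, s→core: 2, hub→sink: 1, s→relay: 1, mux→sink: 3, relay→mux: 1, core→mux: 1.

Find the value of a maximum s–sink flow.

Augment s→core→mux→sink: bottleneck 1. Total 1.
Augment s→relay→mux→sink: bottleneck 1. Total 2.
No augmenting path remains in the residual graph.

2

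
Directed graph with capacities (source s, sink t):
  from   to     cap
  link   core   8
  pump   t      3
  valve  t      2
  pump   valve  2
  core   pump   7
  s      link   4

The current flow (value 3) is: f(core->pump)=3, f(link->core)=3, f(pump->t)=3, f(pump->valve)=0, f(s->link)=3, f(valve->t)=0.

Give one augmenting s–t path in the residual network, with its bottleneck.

Residual along s->link->core->pump->valve->t: s->link: 1, link->core: 5, core->pump: 4, pump->valve: 2, valve->t: 2.
Bottleneck = min = 1.

s->link->core->pump->valve->t, bottleneck 1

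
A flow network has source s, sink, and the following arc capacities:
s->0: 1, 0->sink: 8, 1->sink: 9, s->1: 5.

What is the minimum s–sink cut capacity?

Max flow = 6 (via 2 augmenting paths).
In the residual at optimum, the set reachable from s is {s}.
Cut edges: s->0 (cap 1), s->1 (cap 5). Sum = 6.

6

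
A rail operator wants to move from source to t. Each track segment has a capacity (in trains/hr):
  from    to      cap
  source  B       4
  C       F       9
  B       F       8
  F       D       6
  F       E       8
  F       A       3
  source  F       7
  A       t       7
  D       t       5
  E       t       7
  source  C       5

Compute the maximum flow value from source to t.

15

Augment source→F→D→t: bottleneck 5. Total 5.
Augment source→F→A→t: bottleneck 2. Total 7.
Augment source→B→F→A→t: bottleneck 1. Total 8.
Augment source→B→F→E→t: bottleneck 3. Total 11.
Augment source→C→F→E→t: bottleneck 4. Total 15.
No augmenting path remains in the residual graph.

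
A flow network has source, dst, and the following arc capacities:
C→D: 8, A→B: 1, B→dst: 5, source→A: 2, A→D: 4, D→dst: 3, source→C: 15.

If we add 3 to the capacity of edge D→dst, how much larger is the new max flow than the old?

Original max flow = 4.
After raising cap(D→dst), augmenting paths through that edge carry 3 more units.
New max flow = 7. Increase = 3.

3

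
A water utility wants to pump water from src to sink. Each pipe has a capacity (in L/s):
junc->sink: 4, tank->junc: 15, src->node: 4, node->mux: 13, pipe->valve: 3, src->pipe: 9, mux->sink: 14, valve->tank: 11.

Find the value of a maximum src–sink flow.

Augment src->node->mux->sink: bottleneck 4. Total 4.
Augment src->pipe->valve->tank->junc->sink: bottleneck 3. Total 7.
No augmenting path remains in the residual graph.

7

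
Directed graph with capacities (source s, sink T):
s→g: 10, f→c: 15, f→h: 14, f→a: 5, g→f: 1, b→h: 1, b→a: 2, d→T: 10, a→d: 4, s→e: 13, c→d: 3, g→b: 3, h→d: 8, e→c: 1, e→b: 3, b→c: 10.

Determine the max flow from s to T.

7

Augment s→e→c→d→T: bottleneck 1. Total 1.
Augment s→e→b→a→d→T: bottleneck 2. Total 3.
Augment s→e→b→c→d→T: bottleneck 1. Total 4.
Augment s→g→b→c→d→T: bottleneck 1. Total 5.
Augment s→g→b→h→d→T: bottleneck 1. Total 6.
Augment s→g→f→a→d→T: bottleneck 1. Total 7.
No augmenting path remains in the residual graph.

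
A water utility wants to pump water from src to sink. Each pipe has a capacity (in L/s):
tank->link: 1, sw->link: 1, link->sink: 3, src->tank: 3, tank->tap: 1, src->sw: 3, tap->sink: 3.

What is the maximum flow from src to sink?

Augment src->sw->link->sink: bottleneck 1. Total 1.
Augment src->tank->link->sink: bottleneck 1. Total 2.
Augment src->tank->tap->sink: bottleneck 1. Total 3.
No augmenting path remains in the residual graph.

3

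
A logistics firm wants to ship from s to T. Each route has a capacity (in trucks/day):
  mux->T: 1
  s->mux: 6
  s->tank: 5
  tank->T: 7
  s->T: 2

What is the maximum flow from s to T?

8

Augment s->T: bottleneck 2. Total 2.
Augment s->mux->T: bottleneck 1. Total 3.
Augment s->tank->T: bottleneck 5. Total 8.
No augmenting path remains in the residual graph.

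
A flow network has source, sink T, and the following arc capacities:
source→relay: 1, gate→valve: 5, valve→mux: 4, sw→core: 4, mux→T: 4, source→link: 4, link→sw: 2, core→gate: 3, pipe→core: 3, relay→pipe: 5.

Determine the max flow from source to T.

3

Augment source→relay→pipe→core→gate→valve→mux→T: bottleneck 1. Total 1.
Augment source→link→sw→core→gate→valve→mux→T: bottleneck 2. Total 3.
No augmenting path remains in the residual graph.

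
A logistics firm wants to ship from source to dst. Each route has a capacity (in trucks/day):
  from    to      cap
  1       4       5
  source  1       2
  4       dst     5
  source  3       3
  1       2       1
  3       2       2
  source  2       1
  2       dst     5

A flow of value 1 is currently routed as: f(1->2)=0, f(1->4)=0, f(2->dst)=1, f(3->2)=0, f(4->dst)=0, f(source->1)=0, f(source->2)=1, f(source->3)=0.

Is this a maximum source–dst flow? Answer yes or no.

No

Residual path source->3->2->dst has bottleneck 2 > 0.
Pushing 2 along it raises the flow to 3, so the given flow is not maximum.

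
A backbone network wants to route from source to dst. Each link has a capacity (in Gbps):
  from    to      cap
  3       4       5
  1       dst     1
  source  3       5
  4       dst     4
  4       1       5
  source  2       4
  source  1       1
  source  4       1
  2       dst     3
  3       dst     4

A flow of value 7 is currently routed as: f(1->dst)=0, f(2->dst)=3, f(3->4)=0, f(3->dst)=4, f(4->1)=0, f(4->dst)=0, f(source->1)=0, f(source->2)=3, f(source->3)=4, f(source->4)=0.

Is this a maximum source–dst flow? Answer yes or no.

Residual path source->4->dst has bottleneck 1 > 0.
Pushing 1 along it raises the flow to 8, so the given flow is not maximum.

No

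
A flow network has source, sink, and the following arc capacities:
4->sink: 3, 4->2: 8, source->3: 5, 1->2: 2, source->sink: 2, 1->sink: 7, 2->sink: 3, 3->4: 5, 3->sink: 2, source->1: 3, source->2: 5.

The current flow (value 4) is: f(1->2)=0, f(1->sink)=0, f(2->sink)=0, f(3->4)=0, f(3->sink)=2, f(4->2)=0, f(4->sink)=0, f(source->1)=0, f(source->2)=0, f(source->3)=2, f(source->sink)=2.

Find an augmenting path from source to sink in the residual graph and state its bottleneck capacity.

Residual along source->1->sink: source->1: 3, 1->sink: 7.
Bottleneck = min = 3.

source->1->sink, bottleneck 3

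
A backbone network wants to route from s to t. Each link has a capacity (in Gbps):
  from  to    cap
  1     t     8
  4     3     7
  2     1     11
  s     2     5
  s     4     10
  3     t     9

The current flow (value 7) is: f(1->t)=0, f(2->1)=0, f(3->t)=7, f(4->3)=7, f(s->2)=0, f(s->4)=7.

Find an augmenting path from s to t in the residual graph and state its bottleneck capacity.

s->2->1->t, bottleneck 5

Residual along s->2->1->t: s->2: 5, 2->1: 11, 1->t: 8.
Bottleneck = min = 5.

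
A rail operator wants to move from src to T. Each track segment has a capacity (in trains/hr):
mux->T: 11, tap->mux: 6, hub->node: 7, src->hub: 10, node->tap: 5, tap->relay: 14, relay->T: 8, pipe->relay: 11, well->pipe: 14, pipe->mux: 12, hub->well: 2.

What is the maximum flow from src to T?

Augment src->hub->well->pipe->relay->T: bottleneck 2. Total 2.
Augment src->hub->node->tap->mux->T: bottleneck 5. Total 7.
No augmenting path remains in the residual graph.

7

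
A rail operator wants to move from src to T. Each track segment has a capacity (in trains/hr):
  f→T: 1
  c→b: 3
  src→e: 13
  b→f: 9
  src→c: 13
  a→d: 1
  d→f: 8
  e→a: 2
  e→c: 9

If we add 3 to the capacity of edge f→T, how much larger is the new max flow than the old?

3

Original max flow = 1.
After raising cap(f→T), augmenting paths through that edge carry 3 more units.
New max flow = 4. Increase = 3.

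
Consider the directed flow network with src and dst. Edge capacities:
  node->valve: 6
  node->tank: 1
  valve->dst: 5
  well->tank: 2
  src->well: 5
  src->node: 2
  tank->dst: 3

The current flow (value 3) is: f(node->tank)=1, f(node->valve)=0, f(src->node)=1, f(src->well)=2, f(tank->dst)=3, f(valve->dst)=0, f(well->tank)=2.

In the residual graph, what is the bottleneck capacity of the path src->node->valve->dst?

Residual capacities along the path: src->node: 1, node->valve: 6, valve->dst: 5.
Minimum is 1.

1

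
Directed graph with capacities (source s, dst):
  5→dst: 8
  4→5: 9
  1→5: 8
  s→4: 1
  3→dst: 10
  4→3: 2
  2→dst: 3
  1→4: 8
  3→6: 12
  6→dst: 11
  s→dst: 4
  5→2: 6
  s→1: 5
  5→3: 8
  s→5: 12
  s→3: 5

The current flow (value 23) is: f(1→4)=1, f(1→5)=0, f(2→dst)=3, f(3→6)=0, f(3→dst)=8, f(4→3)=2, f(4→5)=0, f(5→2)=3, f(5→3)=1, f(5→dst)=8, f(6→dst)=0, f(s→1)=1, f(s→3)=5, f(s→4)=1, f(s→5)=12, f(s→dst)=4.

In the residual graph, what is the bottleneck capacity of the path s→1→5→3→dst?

Residual capacities along the path: s→1: 4, 1→5: 8, 5→3: 7, 3→dst: 2.
Minimum is 2.

2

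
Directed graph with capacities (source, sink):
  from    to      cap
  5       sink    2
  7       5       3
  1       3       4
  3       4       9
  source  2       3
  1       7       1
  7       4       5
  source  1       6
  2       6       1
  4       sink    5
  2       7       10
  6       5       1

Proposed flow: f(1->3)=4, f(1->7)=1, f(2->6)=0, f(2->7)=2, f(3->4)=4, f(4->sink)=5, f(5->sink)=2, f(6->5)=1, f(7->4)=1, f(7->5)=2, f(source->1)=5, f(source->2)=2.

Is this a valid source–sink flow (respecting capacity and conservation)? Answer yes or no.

No

Conservation fails at 6: inflow 0 ≠ outflow 1.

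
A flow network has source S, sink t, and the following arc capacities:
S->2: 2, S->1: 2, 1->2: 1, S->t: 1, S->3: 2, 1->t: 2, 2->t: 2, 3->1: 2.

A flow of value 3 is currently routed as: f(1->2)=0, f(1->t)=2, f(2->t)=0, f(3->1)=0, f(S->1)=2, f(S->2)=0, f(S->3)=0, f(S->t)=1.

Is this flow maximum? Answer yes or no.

No

Residual path S->2->t has bottleneck 2 > 0.
Pushing 2 along it raises the flow to 5, so the given flow is not maximum.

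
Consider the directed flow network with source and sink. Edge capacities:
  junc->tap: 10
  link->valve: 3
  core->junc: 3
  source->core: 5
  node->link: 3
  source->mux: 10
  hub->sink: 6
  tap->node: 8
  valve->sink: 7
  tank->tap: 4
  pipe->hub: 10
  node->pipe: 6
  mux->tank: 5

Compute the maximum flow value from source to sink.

Augment source->core->junc->tap->node->link->valve->sink: bottleneck 3. Total 3.
Augment source->mux->tank->tap->node->pipe->hub->sink: bottleneck 4. Total 7.
No augmenting path remains in the residual graph.

7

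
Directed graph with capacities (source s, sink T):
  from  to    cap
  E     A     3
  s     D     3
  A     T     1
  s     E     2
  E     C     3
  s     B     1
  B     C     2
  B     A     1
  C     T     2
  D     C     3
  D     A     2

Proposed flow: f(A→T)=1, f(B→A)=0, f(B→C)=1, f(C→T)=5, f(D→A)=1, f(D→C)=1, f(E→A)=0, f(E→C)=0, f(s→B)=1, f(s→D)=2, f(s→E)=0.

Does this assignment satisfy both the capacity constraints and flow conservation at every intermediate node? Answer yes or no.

No

Capacity violated on C→T: flow 5 > capacity 2.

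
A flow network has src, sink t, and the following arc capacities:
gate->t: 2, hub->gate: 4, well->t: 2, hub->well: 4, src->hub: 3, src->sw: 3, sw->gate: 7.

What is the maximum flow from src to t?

Augment src->hub->well->t: bottleneck 2. Total 2.
Augment src->hub->gate->t: bottleneck 1. Total 3.
Augment src->sw->gate->t: bottleneck 1. Total 4.
No augmenting path remains in the residual graph.

4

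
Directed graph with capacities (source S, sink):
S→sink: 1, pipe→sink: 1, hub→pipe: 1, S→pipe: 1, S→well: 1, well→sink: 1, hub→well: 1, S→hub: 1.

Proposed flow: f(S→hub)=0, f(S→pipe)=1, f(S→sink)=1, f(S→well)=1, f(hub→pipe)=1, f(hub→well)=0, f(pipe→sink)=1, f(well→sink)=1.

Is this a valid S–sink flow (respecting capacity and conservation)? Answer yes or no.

No

Conservation fails at hub: inflow 0 ≠ outflow 1.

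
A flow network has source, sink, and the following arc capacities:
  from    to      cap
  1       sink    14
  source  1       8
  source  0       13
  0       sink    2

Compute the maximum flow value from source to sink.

Augment source->1->sink: bottleneck 8. Total 8.
Augment source->0->sink: bottleneck 2. Total 10.
No augmenting path remains in the residual graph.

10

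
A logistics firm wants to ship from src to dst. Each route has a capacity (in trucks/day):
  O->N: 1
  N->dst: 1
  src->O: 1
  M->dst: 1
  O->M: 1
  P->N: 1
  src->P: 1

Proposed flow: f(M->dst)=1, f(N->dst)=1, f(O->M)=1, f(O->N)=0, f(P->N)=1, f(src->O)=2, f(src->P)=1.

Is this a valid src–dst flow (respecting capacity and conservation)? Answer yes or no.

Capacity violated on src->O: flow 2 > capacity 1.

No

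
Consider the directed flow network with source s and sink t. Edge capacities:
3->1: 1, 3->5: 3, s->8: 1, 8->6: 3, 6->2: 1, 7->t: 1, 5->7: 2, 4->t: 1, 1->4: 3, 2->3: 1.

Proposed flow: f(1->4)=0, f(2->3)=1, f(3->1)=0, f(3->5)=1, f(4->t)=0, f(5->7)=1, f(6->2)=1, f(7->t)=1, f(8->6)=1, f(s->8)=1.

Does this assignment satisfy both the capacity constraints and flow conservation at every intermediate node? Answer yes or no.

Yes

Every edge has 0 ≤ f(e) ≤ cap(e).
At each intermediate node, inflow equals outflow.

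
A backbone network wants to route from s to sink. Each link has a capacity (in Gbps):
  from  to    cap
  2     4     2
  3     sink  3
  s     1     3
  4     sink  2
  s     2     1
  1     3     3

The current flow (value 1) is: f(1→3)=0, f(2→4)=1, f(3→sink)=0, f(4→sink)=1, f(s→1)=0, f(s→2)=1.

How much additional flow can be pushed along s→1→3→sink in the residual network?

3

Residual capacities along the path: s→1: 3, 1→3: 3, 3→sink: 3.
Minimum is 3.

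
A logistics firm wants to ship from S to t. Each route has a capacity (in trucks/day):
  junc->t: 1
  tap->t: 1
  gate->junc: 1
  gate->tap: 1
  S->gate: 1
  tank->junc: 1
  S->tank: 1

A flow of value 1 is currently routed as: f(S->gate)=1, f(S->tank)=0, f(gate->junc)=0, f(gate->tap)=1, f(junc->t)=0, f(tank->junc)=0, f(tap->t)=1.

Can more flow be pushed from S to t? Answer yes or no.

Yes

Residual path S->tank->junc->t has bottleneck 1 > 0.
Pushing 1 along it raises the flow to 2, so the given flow is not maximum.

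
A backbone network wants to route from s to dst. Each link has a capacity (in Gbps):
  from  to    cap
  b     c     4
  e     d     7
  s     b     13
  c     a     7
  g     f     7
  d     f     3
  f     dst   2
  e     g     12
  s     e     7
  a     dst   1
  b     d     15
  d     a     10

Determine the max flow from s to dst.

Augment s->b->c->a->dst: bottleneck 1. Total 1.
Augment s->b->d->f->dst: bottleneck 2. Total 3.
No augmenting path remains in the residual graph.

3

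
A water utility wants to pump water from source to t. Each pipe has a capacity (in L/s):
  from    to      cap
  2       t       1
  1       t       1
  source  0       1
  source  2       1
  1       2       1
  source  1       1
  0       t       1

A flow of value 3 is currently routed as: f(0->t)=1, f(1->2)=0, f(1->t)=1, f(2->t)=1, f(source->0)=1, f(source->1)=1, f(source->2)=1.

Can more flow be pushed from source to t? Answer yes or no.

No

Residual reachable from source: {source}; t is not reachable.
Saturated cut: source->0, source->1, source->2 with total capacity 3 = current flow value. Flow is maximum.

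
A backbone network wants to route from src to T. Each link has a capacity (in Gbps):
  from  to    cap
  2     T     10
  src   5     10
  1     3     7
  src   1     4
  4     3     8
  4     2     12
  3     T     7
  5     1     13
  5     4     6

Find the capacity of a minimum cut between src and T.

13

Max flow = 13 (via 3 augmenting paths).
In the residual at optimum, the set reachable from src is {1, 5, src}.
Cut edges: 5→4 (cap 6), 1→3 (cap 7). Sum = 13.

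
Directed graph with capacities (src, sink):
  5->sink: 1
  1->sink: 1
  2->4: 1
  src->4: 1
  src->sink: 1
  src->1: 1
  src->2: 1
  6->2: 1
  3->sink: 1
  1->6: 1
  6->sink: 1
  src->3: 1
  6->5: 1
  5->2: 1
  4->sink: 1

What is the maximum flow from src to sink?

Augment src->sink: bottleneck 1. Total 1.
Augment src->1->sink: bottleneck 1. Total 2.
Augment src->3->sink: bottleneck 1. Total 3.
Augment src->4->sink: bottleneck 1. Total 4.
No augmenting path remains in the residual graph.

4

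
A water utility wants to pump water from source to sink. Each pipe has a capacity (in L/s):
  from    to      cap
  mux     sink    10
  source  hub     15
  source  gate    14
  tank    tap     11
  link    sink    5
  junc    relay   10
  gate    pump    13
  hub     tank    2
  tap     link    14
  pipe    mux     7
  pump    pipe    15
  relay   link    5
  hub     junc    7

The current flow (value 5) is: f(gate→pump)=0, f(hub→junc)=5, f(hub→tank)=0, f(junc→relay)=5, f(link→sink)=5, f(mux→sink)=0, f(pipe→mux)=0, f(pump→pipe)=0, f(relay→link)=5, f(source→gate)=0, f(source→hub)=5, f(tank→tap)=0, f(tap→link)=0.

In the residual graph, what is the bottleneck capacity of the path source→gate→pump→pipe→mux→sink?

7

Residual capacities along the path: source→gate: 14, gate→pump: 13, pump→pipe: 15, pipe→mux: 7, mux→sink: 10.
Minimum is 7.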